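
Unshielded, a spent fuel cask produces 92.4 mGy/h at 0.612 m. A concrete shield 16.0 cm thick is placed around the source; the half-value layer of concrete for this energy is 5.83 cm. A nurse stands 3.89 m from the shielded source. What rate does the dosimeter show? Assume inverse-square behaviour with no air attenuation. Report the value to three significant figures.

0.341 mGy/h

Distance alone: (0.612/3.89)² = 0.02475, so 92.4 × 0.02475 = 2.287 mGy/h.
Shield: 16.0/5.83 = 2.744 half-value layers → attenuation 2^(−2.744) = 0.1493.
Combined: 2.287 × 0.1493 = 0.3414 mGy/h.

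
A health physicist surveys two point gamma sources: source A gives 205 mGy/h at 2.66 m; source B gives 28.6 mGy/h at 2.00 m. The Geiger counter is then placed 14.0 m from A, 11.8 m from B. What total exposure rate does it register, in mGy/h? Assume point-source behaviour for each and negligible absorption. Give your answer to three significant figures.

8.22 mGy/h

Each source contributes Iᵢ·(dᵢ/rᵢ)²; contributions add.
A: 205 × (2.66/14.0)² = 7.401 mGy/h
B: 28.6 × (2.00/11.8)² = 0.8216 mGy/h
Total = 7.401 + 0.8216 = 8.223 mGy/h.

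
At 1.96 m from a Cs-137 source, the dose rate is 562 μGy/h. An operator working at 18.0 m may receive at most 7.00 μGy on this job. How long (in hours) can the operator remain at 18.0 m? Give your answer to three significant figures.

1.05 h

Intensity scales as (d₁/d₂)², so rate at 18.0 m:
562 × (1.96/18.0)² = 562 × 0.01186 = 6.665 μGy/h.
Stay time = 7.00 μGy ÷ 6.665 μGy/h = 1.050 h.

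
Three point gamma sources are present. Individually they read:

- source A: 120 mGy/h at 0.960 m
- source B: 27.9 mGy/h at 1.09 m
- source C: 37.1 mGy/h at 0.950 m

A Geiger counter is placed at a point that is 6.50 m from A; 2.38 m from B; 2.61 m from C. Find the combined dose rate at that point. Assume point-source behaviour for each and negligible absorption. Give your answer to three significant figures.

13.4 mGy/h

Each source contributes Iᵢ·(dᵢ/rᵢ)²; contributions add.
A: 120 × (0.960/6.50)² = 2.618 mGy/h
B: 27.9 × (1.09/2.38)² = 5.852 mGy/h
C: 37.1 × (0.950/2.61)² = 4.915 mGy/h
Total = 2.618 + 5.852 + 4.915 = 13.38 mGy/h.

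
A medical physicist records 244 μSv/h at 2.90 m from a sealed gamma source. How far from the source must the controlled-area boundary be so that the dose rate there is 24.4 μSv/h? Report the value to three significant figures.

9.17 m

Since intensity falls as 1/r², d₂ = d₁·√(I₁/I₂).
I₁/I₂ = 244/24.4 = 10.00, so d₂ = 2.90 × √10.00 = 9.171 m.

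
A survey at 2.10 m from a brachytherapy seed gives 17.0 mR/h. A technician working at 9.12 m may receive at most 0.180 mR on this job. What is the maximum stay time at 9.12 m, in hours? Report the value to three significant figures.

0.200 h

Intensity scales as (d₁/d₂)², so rate at 9.12 m:
(2.10/9.12)² = 0.05302, so 17.0 × 0.05302 = 0.9013 mR/h.
Stay time = 0.180 mR ÷ 0.9013 mR/h = 0.1997 h.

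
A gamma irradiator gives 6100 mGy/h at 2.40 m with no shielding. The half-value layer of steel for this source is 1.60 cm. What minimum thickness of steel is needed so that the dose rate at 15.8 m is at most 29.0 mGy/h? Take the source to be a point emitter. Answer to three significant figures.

3.65 cm

At 15.8 m, distance alone gives (2.40/15.8)² = 0.02307, so 6100 × 0.02307 = 140.7 mGy/h.
Further attenuation needed: 140.7/29.0 = 4.852.
n = log₂(4.852) = 2.279 half-value layers.
Thickness = 2.279 × 1.60 cm = 3.646 cm.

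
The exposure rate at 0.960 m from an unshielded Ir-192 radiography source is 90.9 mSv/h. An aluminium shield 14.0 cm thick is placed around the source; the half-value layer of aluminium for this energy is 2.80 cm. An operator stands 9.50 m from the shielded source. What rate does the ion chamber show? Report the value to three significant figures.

0.0290 mSv/h

Distance alone: 90.9 × (0.960/9.50)² = 90.9 × 0.01021 = 0.9281 mSv/h.
Shield: 14.0/2.80 = 5.000 half-value layers → attenuation 2^(−5.000) = 0.03125.
Combined: 0.9281 × 0.03125 = 0.02900 mSv/h.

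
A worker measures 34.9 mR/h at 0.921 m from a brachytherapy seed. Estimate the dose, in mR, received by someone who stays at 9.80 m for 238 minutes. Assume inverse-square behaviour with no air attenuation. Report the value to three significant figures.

Using I₁d₁² = I₂d₂², rate at 9.80 m:
34.9 × (0.921/9.80)² = 34.9 × 0.008832 = 0.3082 mR/h.
Dose = rate × time = 0.3082 mR/h × 3.967 h = 1.223 mR.

1.22 mR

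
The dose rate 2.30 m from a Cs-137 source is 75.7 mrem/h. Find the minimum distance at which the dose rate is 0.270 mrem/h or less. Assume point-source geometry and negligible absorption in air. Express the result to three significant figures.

Since intensity falls as 1/r², d₂ = d₁·√(I₁/I₂).
I₁/I₂ = 75.7/0.270 = 280.4, so d₂ = 2.30 × √280.4 = 38.51 m.

38.5 m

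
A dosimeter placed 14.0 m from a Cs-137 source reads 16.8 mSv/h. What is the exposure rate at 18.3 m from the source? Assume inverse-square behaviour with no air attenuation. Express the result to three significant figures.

9.83 mSv/h

By the inverse-square law, scaling from 14.0 m to 18.3 m:
16.8 × (14.0/18.3)² = 16.8 × 0.5853 = 9.833 mSv/h.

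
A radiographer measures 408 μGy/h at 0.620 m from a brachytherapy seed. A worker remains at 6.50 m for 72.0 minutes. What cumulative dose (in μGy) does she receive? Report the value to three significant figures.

Using I₁d₁² = I₂d₂², rate at 6.50 m:
(0.620/6.50)² = 0.009098, so 408 × 0.009098 = 3.712 μGy/h.
Dose = rate × time = 3.712 μGy/h × 1.200 h = 4.454 μGy.

4.45 μGy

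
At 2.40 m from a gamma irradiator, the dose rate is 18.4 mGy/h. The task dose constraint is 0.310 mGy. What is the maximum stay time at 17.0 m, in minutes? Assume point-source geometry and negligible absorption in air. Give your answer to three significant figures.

50.7 min

Intensity scales as (d₁/d₂)², so rate at 17.0 m:
18.4 × (2.40/17.0)² = 18.4 × 0.01993 = 0.3667 mGy/h.
Stay time = 0.310 mGy ÷ 0.3667 mGy/h = 0.8454 h = 50.72 min.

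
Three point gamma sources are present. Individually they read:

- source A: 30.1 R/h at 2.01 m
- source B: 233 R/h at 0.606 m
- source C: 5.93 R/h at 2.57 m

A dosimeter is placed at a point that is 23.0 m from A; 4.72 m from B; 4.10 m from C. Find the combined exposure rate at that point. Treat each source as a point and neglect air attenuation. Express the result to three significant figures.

6.40 R/h

By superposition, sum each source's inverse-square contribution:
A: 30.1 × (2.01/23.0)² = 0.2299 R/h
B: 233 × (0.606/4.72)² = 3.841 R/h
C: 5.93 × (2.57/4.10)² = 2.330 R/h
Total = 0.2299 + 3.841 + 2.330 = 6.401 R/h.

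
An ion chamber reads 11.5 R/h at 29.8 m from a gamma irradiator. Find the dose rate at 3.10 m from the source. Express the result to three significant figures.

Since intensity falls as 1/r², the rate at 3.10 m is
11.5 × (29.8/3.10)² = 11.5 × 92.41 = 1063 R/h.

1060 R/h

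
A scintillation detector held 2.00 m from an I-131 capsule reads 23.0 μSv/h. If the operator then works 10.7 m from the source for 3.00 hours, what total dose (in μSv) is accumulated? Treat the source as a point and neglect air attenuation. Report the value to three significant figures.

Since intensity falls as 1/r², rate at 10.7 m:
(2.00/10.7)² = 0.03494, so 23.0 × 0.03494 = 0.8036 μSv/h.
Dose = rate × time = 0.8036 μSv/h × 3.000 h = 2.411 μSv.

2.41 μSv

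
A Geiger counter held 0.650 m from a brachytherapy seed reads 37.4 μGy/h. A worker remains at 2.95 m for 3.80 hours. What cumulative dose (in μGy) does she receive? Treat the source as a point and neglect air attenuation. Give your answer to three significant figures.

By the inverse-square law, rate at 2.95 m:
(0.650/2.95)² = 0.04855, so 37.4 × 0.04855 = 1.816 μGy/h.
Dose = rate × time = 1.816 μGy/h × 3.800 h = 6.901 μGy.

6.90 μGy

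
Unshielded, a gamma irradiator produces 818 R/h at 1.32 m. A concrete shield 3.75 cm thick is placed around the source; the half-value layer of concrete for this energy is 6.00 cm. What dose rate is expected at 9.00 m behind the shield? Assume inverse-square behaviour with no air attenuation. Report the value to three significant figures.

Distance alone: 818 × (1.32/9.00)² = 818 × 0.02151 = 17.60 R/h.
Shield: 3.75/6.00 = 0.6250 half-value layers → attenuation 2^(−0.6250) = 0.6484.
Combined: 17.60 × 0.6484 = 11.41 R/h.

11.4 R/h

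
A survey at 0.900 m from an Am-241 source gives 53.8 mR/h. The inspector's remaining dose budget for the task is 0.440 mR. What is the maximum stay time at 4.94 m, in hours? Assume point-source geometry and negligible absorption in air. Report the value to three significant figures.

Since intensity falls as 1/r², rate at 4.94 m:
53.8 × (0.900/4.94)² = 53.8 × 0.03319 = 1.786 mR/h.
Stay time = 0.440 mR ÷ 1.786 mR/h = 0.2464 h.

0.246 h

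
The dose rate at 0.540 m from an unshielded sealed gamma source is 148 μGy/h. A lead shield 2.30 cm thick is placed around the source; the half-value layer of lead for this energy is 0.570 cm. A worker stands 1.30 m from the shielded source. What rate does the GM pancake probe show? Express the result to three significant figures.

1.56 μGy/h

Distance alone: (0.540/1.30)² = 0.1725, so 148 × 0.1725 = 25.53 μGy/h.
Shield: 2.30/0.570 = 4.035 half-value layers → attenuation 2^(−4.035) = 0.06100.
Combined: 25.53 × 0.06100 = 1.557 μGy/h.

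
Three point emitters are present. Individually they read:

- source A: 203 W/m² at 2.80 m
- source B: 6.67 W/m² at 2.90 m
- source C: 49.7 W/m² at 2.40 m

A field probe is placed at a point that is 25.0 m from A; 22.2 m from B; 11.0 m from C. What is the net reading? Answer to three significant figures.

5.03 W/m²

By superposition, sum each source's inverse-square contribution:
A: 203 × (2.80/25.0)² = 2.546 W/m²
B: 6.67 × (2.90/22.2)² = 0.1138 W/m²
C: 49.7 × (2.40/11.0)² = 2.366 W/m²
Total = 2.546 + 0.1138 + 2.366 = 5.026 W/m².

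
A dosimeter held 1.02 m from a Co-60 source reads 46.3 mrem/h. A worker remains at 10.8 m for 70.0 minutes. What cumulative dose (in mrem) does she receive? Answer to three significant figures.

Intensity scales as (d₁/d₂)², so rate at 10.8 m:
(1.02/10.8)² = 0.008920, so 46.3 × 0.008920 = 0.4130 mrem/h.
Dose = rate × time = 0.4130 mrem/h × 1.167 h = 0.4820 mrem.

0.482 mrem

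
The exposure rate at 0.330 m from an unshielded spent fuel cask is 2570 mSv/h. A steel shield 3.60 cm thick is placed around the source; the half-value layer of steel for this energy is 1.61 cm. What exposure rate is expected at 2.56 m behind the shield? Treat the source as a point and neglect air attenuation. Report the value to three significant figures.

9.07 mSv/h

Distance alone: (0.330/2.56)² = 0.01662, so 2570 × 0.01662 = 42.71 mSv/h.
Shield: 3.60/1.61 = 2.236 half-value layers → attenuation 2^(−2.236) = 0.2123.
Combined: 42.71 × 0.2123 = 9.067 mSv/h.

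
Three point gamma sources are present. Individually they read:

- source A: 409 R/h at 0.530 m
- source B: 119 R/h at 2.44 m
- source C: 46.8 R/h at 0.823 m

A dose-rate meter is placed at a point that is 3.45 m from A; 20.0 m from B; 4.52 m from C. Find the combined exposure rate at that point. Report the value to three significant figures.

Each source contributes Iᵢ·(dᵢ/rᵢ)²; contributions add.
A: 409 × (0.530/3.45)² = 9.652 R/h
B: 119 × (2.44/20.0)² = 1.771 R/h
C: 46.8 × (0.823/4.52)² = 1.552 R/h
Total = 9.652 + 1.771 + 1.552 = 12.97 R/h.

13.0 R/h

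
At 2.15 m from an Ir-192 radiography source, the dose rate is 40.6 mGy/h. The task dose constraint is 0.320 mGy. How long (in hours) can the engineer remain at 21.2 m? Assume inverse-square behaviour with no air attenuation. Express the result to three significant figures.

0.766 h

Since intensity falls as 1/r², rate at 21.2 m:
40.6 × (2.15/21.2)² = 40.6 × 0.01029 = 0.4178 mGy/h.
Stay time = 0.320 mGy ÷ 0.4178 mGy/h = 0.7659 h.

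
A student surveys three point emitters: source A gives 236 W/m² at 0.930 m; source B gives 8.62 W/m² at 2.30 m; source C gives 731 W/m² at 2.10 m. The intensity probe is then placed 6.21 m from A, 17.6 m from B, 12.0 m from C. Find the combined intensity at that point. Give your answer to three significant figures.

27.8 W/m²

By superposition, sum each source's inverse-square contribution:
A: 236 × (0.930/6.21)² = 5.293 W/m²
B: 8.62 × (2.30/17.6)² = 0.1472 W/m²
C: 731 × (2.10/12.0)² = 22.39 W/m²
Total = 5.293 + 0.1472 + 22.39 = 27.83 W/m².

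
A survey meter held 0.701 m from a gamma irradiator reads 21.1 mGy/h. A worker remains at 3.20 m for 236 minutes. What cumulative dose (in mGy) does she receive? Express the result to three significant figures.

3.98 mGy

Using I₁d₁² = I₂d₂², rate at 3.20 m:
21.1 × (0.701/3.20)² = 21.1 × 0.04799 = 1.013 mGy/h.
Dose = rate × time = 1.013 mGy/h × 3.933 h = 3.984 mGy.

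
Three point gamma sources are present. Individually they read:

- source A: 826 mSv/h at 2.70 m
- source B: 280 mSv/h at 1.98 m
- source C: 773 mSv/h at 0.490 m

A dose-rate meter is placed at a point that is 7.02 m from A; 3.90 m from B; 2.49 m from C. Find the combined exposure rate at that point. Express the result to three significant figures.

224 mSv/h

Each source contributes Iᵢ·(dᵢ/rᵢ)²; contributions add.
A: 826 × (2.70/7.02)² = 122.2 mSv/h
B: 280 × (1.98/3.90)² = 72.17 mSv/h
C: 773 × (0.490/2.49)² = 29.93 mSv/h
Total = 122.2 + 72.17 + 29.93 = 224.3 mSv/h.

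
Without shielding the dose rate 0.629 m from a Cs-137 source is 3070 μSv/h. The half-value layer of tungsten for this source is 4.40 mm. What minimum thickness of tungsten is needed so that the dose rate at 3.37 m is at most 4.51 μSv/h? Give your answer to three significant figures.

At 3.37 m, distance alone gives 3070 × (0.629/3.37)² = 3070 × 0.03484 = 107.0 μSv/h.
Further attenuation needed: 107.0/4.51 = 23.73.
n = log₂(23.73) = 4.569 half-value layers.
Thickness = 4.569 × 4.40 mm = 20.10 mm.

20.1 mm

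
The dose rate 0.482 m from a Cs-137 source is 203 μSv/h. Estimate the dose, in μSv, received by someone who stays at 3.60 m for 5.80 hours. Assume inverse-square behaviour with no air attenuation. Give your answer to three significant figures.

21.1 μSv

Using I₁d₁² = I₂d₂², rate at 3.60 m:
(0.482/3.60)² = 0.01793, so 203 × 0.01793 = 3.640 μSv/h.
Dose = rate × time = 3.640 μSv/h × 5.800 h = 21.11 μSv.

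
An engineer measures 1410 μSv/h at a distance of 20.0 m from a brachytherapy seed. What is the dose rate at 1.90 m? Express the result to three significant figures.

Applying the 1/r² law, the rate at 1.90 m is
(20.0/1.90)² = 110.8, so 1410 × 110.8 = 156200 μSv/h.

156000 μSv/h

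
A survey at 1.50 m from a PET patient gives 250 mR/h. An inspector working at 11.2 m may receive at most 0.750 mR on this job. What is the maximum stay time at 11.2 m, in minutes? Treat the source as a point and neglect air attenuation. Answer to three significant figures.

Since intensity falls as 1/r², rate at 11.2 m:
(1.50/11.2)² = 0.01794, so 250 × 0.01794 = 4.485 mR/h.
Stay time = 0.750 mR ÷ 4.485 mR/h = 0.1672 h = 10.03 min.

10.0 min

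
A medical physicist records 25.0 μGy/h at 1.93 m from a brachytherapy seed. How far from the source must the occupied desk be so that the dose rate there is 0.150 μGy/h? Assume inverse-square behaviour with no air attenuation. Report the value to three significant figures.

Intensity scales as (d₁/d₂)², so d₂ = d₁·√(I₁/I₂).
I₁/I₂ = 25.0/0.150 = 166.7, so d₂ = 1.93 × √166.7 = 24.92 m.

24.9 m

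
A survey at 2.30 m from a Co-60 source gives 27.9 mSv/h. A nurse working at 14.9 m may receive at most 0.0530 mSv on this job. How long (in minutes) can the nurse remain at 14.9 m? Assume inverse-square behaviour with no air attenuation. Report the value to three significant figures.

4.78 min

Using I₁d₁² = I₂d₂², rate at 14.9 m:
(2.30/14.9)² = 0.02383, so 27.9 × 0.02383 = 0.6649 mSv/h.
Stay time = 0.0530 mSv ÷ 0.6649 mSv/h = 0.07971 h = 4.783 min.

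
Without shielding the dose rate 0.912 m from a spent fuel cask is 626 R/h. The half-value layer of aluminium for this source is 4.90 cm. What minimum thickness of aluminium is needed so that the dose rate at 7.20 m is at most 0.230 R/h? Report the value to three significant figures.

26.7 cm

At 7.20 m, distance alone gives (0.912/7.20)² = 0.01604, so 626 × 0.01604 = 10.04 R/h.
Further attenuation needed: 10.04/0.230 = 43.65.
n = log₂(43.65) = 5.448 half-value layers.
Thickness = 5.448 × 4.90 cm = 26.70 cm.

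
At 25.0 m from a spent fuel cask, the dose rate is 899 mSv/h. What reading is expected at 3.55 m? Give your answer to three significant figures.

Using I₁d₁² = I₂d₂², the rate at 3.55 m is
899 × (25.0/3.55)² = 899 × 49.59 = 44580 mSv/h.

44600 mSv/h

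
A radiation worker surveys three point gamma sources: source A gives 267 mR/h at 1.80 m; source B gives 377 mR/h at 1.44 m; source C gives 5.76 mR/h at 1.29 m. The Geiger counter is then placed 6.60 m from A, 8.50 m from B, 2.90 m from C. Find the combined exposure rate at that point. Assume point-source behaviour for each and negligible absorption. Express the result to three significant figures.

31.8 mR/h

Each source contributes Iᵢ·(dᵢ/rᵢ)²; contributions add.
A: 267 × (1.80/6.60)² = 19.86 mR/h
B: 377 × (1.44/8.50)² = 10.82 mR/h
C: 5.76 × (1.29/2.90)² = 1.140 mR/h
Total = 19.86 + 10.82 + 1.140 = 31.82 mR/h.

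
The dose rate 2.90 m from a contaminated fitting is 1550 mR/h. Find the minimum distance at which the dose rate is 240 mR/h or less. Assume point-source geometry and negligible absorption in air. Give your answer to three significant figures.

7.37 m

Using I₁d₁² = I₂d₂², d₂ = d₁·√(I₁/I₂).
I₁/I₂ = 1550/240 = 6.458, so d₂ = 2.90 × √6.458 = 7.370 m.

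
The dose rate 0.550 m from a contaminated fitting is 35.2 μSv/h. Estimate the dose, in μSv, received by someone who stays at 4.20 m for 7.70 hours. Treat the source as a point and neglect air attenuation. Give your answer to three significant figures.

By the inverse-square law, rate at 4.20 m:
(0.550/4.20)² = 0.01715, so 35.2 × 0.01715 = 0.6037 μSv/h.
Dose = rate × time = 0.6037 μSv/h × 7.700 h = 4.648 μSv.

4.65 μSv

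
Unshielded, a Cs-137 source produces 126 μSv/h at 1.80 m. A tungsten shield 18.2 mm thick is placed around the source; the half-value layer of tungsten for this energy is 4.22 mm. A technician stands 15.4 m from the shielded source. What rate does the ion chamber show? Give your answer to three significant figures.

Distance alone: 126 × (1.80/15.4)² = 126 × 0.01366 = 1.721 μSv/h.
Shield: 18.2/4.22 = 4.313 half-value layers → attenuation 2^(−4.313) = 0.05031.
Combined: 1.721 × 0.05031 = 0.08658 μSv/h.

0.0866 μSv/h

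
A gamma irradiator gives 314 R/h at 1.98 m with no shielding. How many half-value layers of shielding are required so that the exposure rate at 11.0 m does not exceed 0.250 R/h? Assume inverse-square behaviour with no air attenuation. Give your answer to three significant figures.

5.35 half-value layers

At 11.0 m, distance alone gives 314 × (1.98/11.0)² = 314 × 0.03240 = 10.17 R/h.
Further attenuation needed: 10.17/0.250 = 40.68.
n = log₂(40.68) = 5.346 half-value layers.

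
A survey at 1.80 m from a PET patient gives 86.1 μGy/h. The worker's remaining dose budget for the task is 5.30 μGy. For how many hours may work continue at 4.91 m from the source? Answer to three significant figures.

By the inverse-square law, rate at 4.91 m:
86.1 × (1.80/4.91)² = 86.1 × 0.1344 = 11.57 μGy/h.
Stay time = 5.30 μGy ÷ 11.57 μGy/h = 0.4581 h.

0.458 h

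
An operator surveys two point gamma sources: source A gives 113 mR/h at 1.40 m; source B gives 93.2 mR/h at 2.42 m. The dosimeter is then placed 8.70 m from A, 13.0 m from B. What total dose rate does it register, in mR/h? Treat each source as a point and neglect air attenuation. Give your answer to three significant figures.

Each source contributes Iᵢ·(dᵢ/rᵢ)²; contributions add.
A: 113 × (1.40/8.70)² = 2.926 mR/h
B: 93.2 × (2.42/13.0)² = 3.230 mR/h
Total = 2.926 + 3.230 = 6.156 mR/h.

6.16 mR/h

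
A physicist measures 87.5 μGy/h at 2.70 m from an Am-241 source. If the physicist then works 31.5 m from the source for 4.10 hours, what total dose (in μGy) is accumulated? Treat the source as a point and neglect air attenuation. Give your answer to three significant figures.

2.64 μGy

Using I₁d₁² = I₂d₂², rate at 31.5 m:
87.5 × (2.70/31.5)² = 87.5 × 0.007347 = 0.6429 μGy/h.
Dose = rate × time = 0.6429 μGy/h × 4.100 h = 2.636 μGy.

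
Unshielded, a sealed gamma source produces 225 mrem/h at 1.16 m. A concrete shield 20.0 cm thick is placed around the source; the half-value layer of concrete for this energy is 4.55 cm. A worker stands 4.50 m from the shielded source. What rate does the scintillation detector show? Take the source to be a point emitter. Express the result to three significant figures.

Distance alone: 225 × (1.16/4.50)² = 225 × 0.06645 = 14.95 mrem/h.
Shield: 20.0/4.55 = 4.396 half-value layers → attenuation 2^(−4.396) = 0.04750.
Combined: 14.95 × 0.04750 = 0.7101 mrem/h.

0.710 mrem/h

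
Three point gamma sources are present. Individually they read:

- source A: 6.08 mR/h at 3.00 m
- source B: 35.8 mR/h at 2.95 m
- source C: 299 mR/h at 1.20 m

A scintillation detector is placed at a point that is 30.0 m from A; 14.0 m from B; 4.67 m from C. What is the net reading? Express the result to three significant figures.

Each source contributes Iᵢ·(dᵢ/rᵢ)²; contributions add.
A: 6.08 × (3.00/30.0)² = 0.06080 mR/h
B: 35.8 × (2.95/14.0)² = 1.590 mR/h
C: 299 × (1.20/4.67)² = 19.74 mR/h
Total = 0.06080 + 1.590 + 19.74 = 21.39 mR/h.

21.4 mR/h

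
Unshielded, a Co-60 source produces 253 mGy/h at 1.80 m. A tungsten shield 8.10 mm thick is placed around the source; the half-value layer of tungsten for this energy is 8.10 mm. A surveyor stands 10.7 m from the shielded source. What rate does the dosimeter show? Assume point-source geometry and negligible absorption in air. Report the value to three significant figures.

Distance alone: (1.80/10.7)² = 0.02830, so 253 × 0.02830 = 7.160 mGy/h.
Shield: 8.10/8.10 = 1.000 half-value layers → attenuation 2^(−1.000) = 0.5000.
Combined: 7.160 × 0.5000 = 3.580 mGy/h.

3.58 mGy/h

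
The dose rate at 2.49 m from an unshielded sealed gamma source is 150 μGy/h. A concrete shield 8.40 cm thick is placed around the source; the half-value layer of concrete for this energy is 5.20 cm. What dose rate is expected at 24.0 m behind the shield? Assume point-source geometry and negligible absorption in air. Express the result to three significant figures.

Distance alone: (2.49/24.0)² = 0.01076, so 150 × 0.01076 = 1.614 μGy/h.
Shield: 8.40/5.20 = 1.615 half-value layers → attenuation 2^(−1.615) = 0.3265.
Combined: 1.614 × 0.3265 = 0.5270 μGy/h.

0.527 μGy/h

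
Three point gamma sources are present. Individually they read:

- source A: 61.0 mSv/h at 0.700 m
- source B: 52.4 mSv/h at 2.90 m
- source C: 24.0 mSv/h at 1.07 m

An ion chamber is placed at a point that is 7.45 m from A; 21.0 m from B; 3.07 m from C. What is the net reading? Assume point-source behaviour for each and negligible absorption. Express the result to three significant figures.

4.45 mSv/h

By superposition, sum each source's inverse-square contribution:
A: 61.0 × (0.700/7.45)² = 0.5385 mSv/h
B: 52.4 × (2.90/21.0)² = 0.9993 mSv/h
C: 24.0 × (1.07/3.07)² = 2.915 mSv/h
Total = 0.5385 + 0.9993 + 2.915 = 4.453 mSv/h.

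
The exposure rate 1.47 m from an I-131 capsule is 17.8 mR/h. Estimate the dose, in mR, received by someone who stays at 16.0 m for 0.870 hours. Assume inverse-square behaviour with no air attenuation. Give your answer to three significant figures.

0.131 mR

Applying the 1/r² law, rate at 16.0 m:
17.8 × (1.47/16.0)² = 17.8 × 0.008441 = 0.1502 mR/h.
Dose = rate × time = 0.1502 mR/h × 0.8700 h = 0.1307 mR.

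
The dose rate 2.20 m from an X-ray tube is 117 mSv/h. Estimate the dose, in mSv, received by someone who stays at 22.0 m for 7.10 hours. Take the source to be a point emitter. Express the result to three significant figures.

Using I₁d₁² = I₂d₂², rate at 22.0 m:
(2.20/22.0)² = 0.01000, so 117 × 0.01000 = 1.170 mSv/h.
Dose = rate × time = 1.170 mSv/h × 7.100 h = 8.307 mSv.

8.31 mSv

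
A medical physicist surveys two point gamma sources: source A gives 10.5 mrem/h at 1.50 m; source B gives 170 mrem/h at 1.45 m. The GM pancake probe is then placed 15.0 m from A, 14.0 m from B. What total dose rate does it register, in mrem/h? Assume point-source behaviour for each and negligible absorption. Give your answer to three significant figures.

By superposition, sum each source's inverse-square contribution:
A: 10.5 × (1.50/15.0)² = 0.1050 mrem/h
B: 170 × (1.45/14.0)² = 1.824 mrem/h
Total = 0.1050 + 1.824 = 1.929 mrem/h.

1.93 mrem/h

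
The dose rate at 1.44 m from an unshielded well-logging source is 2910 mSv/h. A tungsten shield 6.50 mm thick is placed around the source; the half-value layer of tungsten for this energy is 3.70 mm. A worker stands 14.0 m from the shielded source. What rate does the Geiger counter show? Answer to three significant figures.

9.11 mSv/h

Distance alone: 2910 × (1.44/14.0)² = 2910 × 0.01058 = 30.79 mSv/h.
Shield: 6.50/3.70 = 1.757 half-value layers → attenuation 2^(−1.757) = 0.2959.
Combined: 30.79 × 0.2959 = 9.111 mSv/h.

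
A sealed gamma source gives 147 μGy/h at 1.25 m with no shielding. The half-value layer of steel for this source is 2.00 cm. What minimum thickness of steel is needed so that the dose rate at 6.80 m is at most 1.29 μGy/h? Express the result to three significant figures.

At 6.80 m, distance alone gives 147 × (1.25/6.80)² = 147 × 0.03379 = 4.967 μGy/h.
Further attenuation needed: 4.967/1.29 = 3.850.
n = log₂(3.850) = 1.945 half-value layers.
Thickness = 1.945 × 2.00 cm = 3.890 cm.

3.89 cm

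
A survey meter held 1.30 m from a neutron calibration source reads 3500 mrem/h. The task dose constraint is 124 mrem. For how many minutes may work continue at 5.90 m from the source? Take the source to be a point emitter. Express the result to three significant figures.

43.8 min

By the inverse-square law, rate at 5.90 m:
(1.30/5.90)² = 0.04855, so 3500 × 0.04855 = 169.9 mrem/h.
Stay time = 124 mrem ÷ 169.9 mrem/h = 0.7298 h = 43.79 min.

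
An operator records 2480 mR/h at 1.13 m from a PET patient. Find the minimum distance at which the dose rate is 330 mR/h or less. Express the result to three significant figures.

By the inverse-square law, d₂ = d₁·√(I₁/I₂).
I₁/I₂ = 2480/330 = 7.515, so d₂ = 1.13 × √7.515 = 3.098 m.

3.10 m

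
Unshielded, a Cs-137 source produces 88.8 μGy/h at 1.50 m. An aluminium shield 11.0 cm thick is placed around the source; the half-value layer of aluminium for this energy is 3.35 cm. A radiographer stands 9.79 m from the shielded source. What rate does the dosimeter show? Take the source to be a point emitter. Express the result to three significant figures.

0.214 μGy/h

Distance alone: 88.8 × (1.50/9.79)² = 88.8 × 0.02348 = 2.085 μGy/h.
Shield: 11.0/3.35 = 3.284 half-value layers → attenuation 2^(−3.284) = 0.1027.
Combined: 2.085 × 0.1027 = 0.2141 μGy/h.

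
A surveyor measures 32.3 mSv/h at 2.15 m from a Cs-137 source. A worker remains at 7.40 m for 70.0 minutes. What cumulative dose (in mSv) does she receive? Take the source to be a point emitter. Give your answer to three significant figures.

Intensity scales as (d₁/d₂)², so rate at 7.40 m:
32.3 × (2.15/7.40)² = 32.3 × 0.08441 = 2.726 mSv/h.
Dose = rate × time = 2.726 mSv/h × 1.167 h = 3.181 mSv.

3.18 mSv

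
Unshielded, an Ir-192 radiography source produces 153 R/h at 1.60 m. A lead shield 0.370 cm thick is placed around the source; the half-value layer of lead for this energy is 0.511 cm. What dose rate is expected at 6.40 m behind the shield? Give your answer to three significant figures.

Distance alone: 153 × (1.60/6.40)² = 153 × 0.06250 = 9.562 R/h.
Shield: 0.370/0.511 = 0.7241 half-value layers → attenuation 2^(−0.7241) = 0.6054.
Combined: 9.562 × 0.6054 = 5.789 R/h.

5.79 R/h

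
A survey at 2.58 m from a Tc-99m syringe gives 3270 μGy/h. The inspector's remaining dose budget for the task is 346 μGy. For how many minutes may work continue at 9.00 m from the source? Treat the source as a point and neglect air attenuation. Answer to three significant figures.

Using I₁d₁² = I₂d₂², rate at 9.00 m:
3270 × (2.58/9.00)² = 3270 × 0.08218 = 268.7 μGy/h.
Stay time = 346 μGy ÷ 268.7 μGy/h = 1.288 h = 77.28 min.

77.3 min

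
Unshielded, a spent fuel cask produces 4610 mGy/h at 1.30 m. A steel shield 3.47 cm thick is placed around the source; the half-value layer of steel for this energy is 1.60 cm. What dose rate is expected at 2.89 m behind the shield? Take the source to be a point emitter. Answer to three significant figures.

207 mGy/h

Distance alone: 4610 × (1.30/2.89)² = 4610 × 0.2023 = 932.6 mGy/h.
Shield: 3.47/1.60 = 2.169 half-value layers → attenuation 2^(−2.169) = 0.2224.
Combined: 932.6 × 0.2224 = 207.4 mGy/h.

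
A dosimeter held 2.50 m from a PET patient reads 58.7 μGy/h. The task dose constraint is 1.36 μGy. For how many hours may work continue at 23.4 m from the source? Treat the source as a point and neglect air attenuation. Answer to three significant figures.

2.03 h

Intensity scales as (d₁/d₂)², so rate at 23.4 m:
58.7 × (2.50/23.4)² = 58.7 × 0.01141 = 0.6698 μGy/h.
Stay time = 1.36 μGy ÷ 0.6698 μGy/h = 2.030 h.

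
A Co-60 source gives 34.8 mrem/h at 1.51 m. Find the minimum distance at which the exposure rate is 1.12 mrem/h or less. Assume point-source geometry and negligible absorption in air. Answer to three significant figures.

Since intensity falls as 1/r², d₂ = d₁·√(I₁/I₂).
I₁/I₂ = 34.8/1.12 = 31.07, so d₂ = 1.51 × √31.07 = 8.417 m.

8.42 m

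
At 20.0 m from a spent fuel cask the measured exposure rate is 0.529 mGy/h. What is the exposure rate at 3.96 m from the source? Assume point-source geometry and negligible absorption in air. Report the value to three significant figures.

By the inverse-square law, scaling from 20.0 m to 3.96 m:
0.529 × (20.0/3.96)² = 0.529 × 25.51 = 13.49 mGy/h.

13.5 mGy/h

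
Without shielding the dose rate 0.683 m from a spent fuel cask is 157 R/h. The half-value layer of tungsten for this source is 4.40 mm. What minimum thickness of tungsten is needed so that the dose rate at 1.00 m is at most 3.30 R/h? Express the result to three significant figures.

19.7 mm

At 1.00 m, distance alone gives 157 × (0.683/1.00)² = 157 × 0.4665 = 73.24 R/h.
Further attenuation needed: 73.24/3.30 = 22.19.
n = log₂(22.19) = 4.472 half-value layers.
Thickness = 4.472 × 4.40 mm = 19.68 mm.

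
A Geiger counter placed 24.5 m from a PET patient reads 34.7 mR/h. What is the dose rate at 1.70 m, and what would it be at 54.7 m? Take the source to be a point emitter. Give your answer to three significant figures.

Using I₁d₁² = I₂d₂²,
At 1.70 m: (24.5/1.70)² = 207.7, so 34.7 × 207.7 = 7207 mR/h
At 54.7 m: (1.70/54.7)² = 0.0009659, so 7207 × 0.0009659 = 6.961 mR/h.

7210 mR/h; 6.96 mR/h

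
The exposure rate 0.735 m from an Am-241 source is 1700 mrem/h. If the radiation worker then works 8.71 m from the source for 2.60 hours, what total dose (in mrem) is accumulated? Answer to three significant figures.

31.5 mrem

Using I₁d₁² = I₂d₂², rate at 8.71 m:
1700 × (0.735/8.71)² = 1700 × 0.007121 = 12.11 mrem/h.
Dose = rate × time = 12.11 mrem/h × 2.600 h = 31.49 mrem.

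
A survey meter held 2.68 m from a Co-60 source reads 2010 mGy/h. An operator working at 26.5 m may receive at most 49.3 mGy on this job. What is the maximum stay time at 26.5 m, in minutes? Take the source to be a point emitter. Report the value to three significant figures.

144 min

Intensity scales as (d₁/d₂)², so rate at 26.5 m:
(2.68/26.5)² = 0.01023, so 2010 × 0.01023 = 20.56 mGy/h.
Stay time = 49.3 mGy ÷ 20.56 mGy/h = 2.398 h = 143.9 min.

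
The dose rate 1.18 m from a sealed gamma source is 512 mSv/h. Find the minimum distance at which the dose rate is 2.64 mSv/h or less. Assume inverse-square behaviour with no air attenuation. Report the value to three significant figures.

16.4 m

Intensity scales as (d₁/d₂)², so d₂ = d₁·√(I₁/I₂).
I₁/I₂ = 512/2.64 = 193.9, so d₂ = 1.18 × √193.9 = 16.43 m.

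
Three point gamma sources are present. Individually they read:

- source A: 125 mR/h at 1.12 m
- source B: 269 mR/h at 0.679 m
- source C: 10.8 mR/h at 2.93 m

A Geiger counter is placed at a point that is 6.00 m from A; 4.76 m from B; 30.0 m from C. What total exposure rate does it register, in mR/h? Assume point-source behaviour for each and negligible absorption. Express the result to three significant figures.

9.93 mR/h

By superposition, sum each source's inverse-square contribution:
A: 125 × (1.12/6.00)² = 4.356 mR/h
B: 269 × (0.679/4.76)² = 5.474 mR/h
C: 10.8 × (2.93/30.0)² = 0.1030 mR/h
Total = 4.356 + 5.474 + 0.1030 = 9.933 mR/h.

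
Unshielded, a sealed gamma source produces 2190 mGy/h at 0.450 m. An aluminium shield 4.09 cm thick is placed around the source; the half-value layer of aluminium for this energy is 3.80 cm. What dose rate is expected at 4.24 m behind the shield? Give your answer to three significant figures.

Distance alone: 2190 × (0.450/4.24)² = 2190 × 0.01126 = 24.66 mGy/h.
Shield: 4.09/3.80 = 1.076 half-value layers → attenuation 2^(−1.076) = 0.4743.
Combined: 24.66 × 0.4743 = 11.70 mGy/h.

11.7 mGy/h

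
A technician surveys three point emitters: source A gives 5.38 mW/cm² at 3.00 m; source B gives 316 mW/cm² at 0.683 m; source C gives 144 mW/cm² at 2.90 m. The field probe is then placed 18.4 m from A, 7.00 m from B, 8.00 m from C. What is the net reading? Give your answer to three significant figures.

22.1 mW/cm²

By superposition, sum each source's inverse-square contribution:
A: 5.38 × (3.00/18.4)² = 0.1430 mW/cm²
B: 316 × (0.683/7.00)² = 3.008 mW/cm²
C: 144 × (2.90/8.00)² = 18.92 mW/cm²
Total = 0.1430 + 3.008 + 18.92 = 22.07 mW/cm².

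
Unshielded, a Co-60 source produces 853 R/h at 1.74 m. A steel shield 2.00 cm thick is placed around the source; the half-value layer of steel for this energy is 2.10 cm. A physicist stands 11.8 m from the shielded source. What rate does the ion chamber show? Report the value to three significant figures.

9.58 R/h

Distance alone: 853 × (1.74/11.8)² = 853 × 0.02174 = 18.54 R/h.
Shield: 2.00/2.10 = 0.9524 half-value layers → attenuation 2^(−0.9524) = 0.5168.
Combined: 18.54 × 0.5168 = 9.581 R/h.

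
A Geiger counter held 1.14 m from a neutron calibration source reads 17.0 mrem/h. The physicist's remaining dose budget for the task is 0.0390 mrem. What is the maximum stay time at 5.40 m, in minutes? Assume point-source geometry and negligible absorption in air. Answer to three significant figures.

3.09 min

By the inverse-square law, rate at 5.40 m:
(1.14/5.40)² = 0.04457, so 17.0 × 0.04457 = 0.7577 mrem/h.
Stay time = 0.0390 mrem ÷ 0.7577 mrem/h = 0.05147 h = 3.088 min.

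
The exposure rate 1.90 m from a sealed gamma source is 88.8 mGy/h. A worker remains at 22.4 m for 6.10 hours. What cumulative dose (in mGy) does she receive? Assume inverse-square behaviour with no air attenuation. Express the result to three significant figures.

Intensity scales as (d₁/d₂)², so rate at 22.4 m:
(1.90/22.4)² = 0.007195, so 88.8 × 0.007195 = 0.6389 mGy/h.
Dose = rate × time = 0.6389 mGy/h × 6.100 h = 3.897 mGy.

3.90 mGy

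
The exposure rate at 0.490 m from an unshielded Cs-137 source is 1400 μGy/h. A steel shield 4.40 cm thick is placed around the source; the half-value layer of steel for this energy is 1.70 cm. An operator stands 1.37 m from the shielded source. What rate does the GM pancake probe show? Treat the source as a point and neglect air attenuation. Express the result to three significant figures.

Distance alone: 1400 × (0.490/1.37)² = 1400 × 0.1279 = 179.1 μGy/h.
Shield: 4.40/1.70 = 2.588 half-value layers → attenuation 2^(−2.588) = 0.1663.
Combined: 179.1 × 0.1663 = 29.78 μGy/h.

29.8 μGy/h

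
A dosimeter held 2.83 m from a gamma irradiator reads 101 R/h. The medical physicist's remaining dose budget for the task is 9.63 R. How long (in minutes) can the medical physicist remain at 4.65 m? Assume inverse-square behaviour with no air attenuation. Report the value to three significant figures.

Using I₁d₁² = I₂d₂², rate at 4.65 m:
101 × (2.83/4.65)² = 101 × 0.3704 = 37.41 R/h.
Stay time = 9.63 R ÷ 37.41 R/h = 0.2574 h = 15.44 min.

15.4 min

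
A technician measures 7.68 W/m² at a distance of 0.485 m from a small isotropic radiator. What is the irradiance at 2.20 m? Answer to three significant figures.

0.373 W/m²

Using I₁d₁² = I₂d₂², the rate at 2.20 m is
(0.485/2.20)² = 0.04860, so 7.68 × 0.04860 = 0.3732 W/m².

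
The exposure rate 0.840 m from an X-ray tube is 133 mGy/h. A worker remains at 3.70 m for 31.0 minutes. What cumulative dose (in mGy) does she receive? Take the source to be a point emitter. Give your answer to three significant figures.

3.54 mGy

Intensity scales as (d₁/d₂)², so rate at 3.70 m:
(0.840/3.70)² = 0.05154, so 133 × 0.05154 = 6.855 mGy/h.
Dose = rate × time = 6.855 mGy/h × 0.5167 h = 3.542 mGy.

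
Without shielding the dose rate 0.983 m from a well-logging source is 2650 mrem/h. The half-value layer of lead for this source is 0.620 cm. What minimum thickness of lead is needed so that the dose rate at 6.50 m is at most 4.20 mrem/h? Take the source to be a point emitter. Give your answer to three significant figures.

At 6.50 m, distance alone gives 2650 × (0.983/6.50)² = 2650 × 0.02287 = 60.61 mrem/h.
Further attenuation needed: 60.61/4.20 = 14.43.
n = log₂(14.43) = 3.851 half-value layers.
Thickness = 3.851 × 0.620 cm = 2.388 cm.

2.39 cm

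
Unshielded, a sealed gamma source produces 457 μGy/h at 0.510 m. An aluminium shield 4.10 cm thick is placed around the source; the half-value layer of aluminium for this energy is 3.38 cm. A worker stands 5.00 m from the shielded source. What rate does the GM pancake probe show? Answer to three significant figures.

2.05 μGy/h

Distance alone: 457 × (0.510/5.00)² = 457 × 0.01040 = 4.753 μGy/h.
Shield: 4.10/3.38 = 1.213 half-value layers → attenuation 2^(−1.213) = 0.4314.
Combined: 4.753 × 0.4314 = 2.050 μGy/h.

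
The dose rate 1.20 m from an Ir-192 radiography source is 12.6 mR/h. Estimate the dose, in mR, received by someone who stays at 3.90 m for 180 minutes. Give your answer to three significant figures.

3.58 mR

Using I₁d₁² = I₂d₂², rate at 3.90 m:
(1.20/3.90)² = 0.09467, so 12.6 × 0.09467 = 1.193 mR/h.
Dose = rate × time = 1.193 mR/h × 3.000 h = 3.579 mR.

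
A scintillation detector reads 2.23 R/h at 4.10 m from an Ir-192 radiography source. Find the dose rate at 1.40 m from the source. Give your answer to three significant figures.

Since intensity falls as 1/r², the rate at 1.40 m is
(4.10/1.40)² = 8.577, so 2.23 × 8.577 = 19.13 R/h.

19.1 R/h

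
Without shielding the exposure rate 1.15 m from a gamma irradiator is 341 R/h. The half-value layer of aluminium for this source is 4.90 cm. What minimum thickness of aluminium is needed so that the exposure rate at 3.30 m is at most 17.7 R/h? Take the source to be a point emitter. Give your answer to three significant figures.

At 3.30 m, distance alone gives (1.15/3.30)² = 0.1214, so 341 × 0.1214 = 41.40 R/h.
Further attenuation needed: 41.40/17.7 = 2.339.
n = log₂(2.339) = 1.226 half-value layers.
Thickness = 1.226 × 4.90 cm = 6.007 cm.

6.01 cm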